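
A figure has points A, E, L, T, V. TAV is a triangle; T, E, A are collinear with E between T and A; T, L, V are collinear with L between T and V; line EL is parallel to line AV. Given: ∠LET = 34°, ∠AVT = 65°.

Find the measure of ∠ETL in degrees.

∠ETL = 81°

1. ∠TAV = 34°  [EL∥AV, corresponding at E]
2. ∠ATV = 81°  [△TAV]
3. ∠ETL = 81°  [E on TA, L on TV]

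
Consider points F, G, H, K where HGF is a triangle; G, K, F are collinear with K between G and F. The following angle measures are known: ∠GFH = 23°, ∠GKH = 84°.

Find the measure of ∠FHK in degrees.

1. ∠HFK = 23°  [K on ray FG]
2. ∠FKH = 96°  [linear pair at K on GF]
3. ∠FHK = 61°  [△HKF]

∠FHK = 61°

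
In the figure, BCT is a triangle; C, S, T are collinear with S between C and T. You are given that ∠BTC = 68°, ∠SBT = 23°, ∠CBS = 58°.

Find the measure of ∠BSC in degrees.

1. ∠BTS = 68°  [S on ray TC]
2. ∠BST = 89°  [△BST]
3. ∠BSC = 91°  [linear pair at S on CT]

∠BSC = 91°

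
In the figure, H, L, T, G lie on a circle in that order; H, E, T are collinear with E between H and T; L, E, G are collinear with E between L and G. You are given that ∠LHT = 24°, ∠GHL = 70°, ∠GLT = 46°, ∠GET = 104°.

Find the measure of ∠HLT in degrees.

∠HLT = 98°

1. ∠LGT = 24°  [same arc LT]
2. ∠GHT = 46°  [same arc TG]
3. ∠GTH = 52°  [△TEG]
4. ∠HGT = 82°  [△HTG]
5. ∠HLT = 98°  [cyclic HLTG, opposite ∠L+∠G]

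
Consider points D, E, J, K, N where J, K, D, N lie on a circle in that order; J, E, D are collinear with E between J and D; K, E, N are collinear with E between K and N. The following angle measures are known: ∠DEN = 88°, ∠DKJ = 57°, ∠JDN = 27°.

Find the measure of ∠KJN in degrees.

∠KJN = 95°

1. ∠JEN = 92°  [linear pair at E on JD]
2. ∠DNJ = 123°  [cyclic JKDN, opposite ∠K+∠N]
3. ∠JKN = 27°  [same arc JN]
4. ∠DJN = 30°  [△JDN]
5. ∠JNK = 58°  [△JEN]
6. ∠KJN = 95°  [△JKN]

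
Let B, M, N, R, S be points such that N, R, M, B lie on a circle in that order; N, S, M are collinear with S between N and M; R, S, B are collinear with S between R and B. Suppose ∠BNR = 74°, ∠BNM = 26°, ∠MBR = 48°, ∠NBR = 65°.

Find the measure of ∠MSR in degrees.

∠MSR = 89°

1. ∠BRM = 26°  [same arc MB]
2. ∠NMR = 65°  [same arc NR]
3. ∠MSR = 89°  [△RSM]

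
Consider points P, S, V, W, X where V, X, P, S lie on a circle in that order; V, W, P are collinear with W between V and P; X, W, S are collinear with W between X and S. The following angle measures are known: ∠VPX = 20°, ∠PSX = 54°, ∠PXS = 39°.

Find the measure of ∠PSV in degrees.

1. ∠PVX = 54°  [same arc XP]
2. ∠PXV = 106°  [△VXP]
3. ∠PSV = 74°  [cyclic VXPS, opposite ∠X+∠S]

∠PSV = 74°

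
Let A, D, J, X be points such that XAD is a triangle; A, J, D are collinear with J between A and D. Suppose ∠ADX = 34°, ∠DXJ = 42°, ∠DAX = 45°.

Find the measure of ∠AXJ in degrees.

1. ∠JDX = 34°  [J on ray DA]
2. ∠DJX = 104°  [△XJD]
3. ∠JAX = 45°  [J on ray AD]
4. ∠AJX = 76°  [linear pair at J on AD]
5. ∠AXJ = 59°  [△XAJ]

∠AXJ = 59°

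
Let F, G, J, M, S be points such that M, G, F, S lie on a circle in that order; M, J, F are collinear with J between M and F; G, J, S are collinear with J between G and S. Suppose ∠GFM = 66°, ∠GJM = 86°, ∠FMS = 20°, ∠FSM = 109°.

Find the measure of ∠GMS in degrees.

∠GMS = 63°

1. ∠FJS = 86°  [vertical angles at J]
2. ∠FGS = 20°  [same arc FS]
3. ∠MFS = 51°  [△MFS]
4. ∠FSG = 43°  [△FJS]
5. ∠GFS = 117°  [△GFS]
6. ∠GMS = 63°  [cyclic MGFS, opposite ∠M+∠F]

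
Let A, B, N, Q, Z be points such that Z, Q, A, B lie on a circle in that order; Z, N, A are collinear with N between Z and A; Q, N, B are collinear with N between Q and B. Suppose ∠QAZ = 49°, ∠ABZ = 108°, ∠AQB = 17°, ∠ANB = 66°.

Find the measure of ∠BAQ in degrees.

1. ∠AQZ = 72°  [cyclic ZQAB, opposite ∠Q+∠B]
2. ∠AZQ = 59°  [△ZQA]
3. ∠ABQ = 59°  [same arc QA]
4. ∠BAQ = 104°  [△QAB]

∠BAQ = 104°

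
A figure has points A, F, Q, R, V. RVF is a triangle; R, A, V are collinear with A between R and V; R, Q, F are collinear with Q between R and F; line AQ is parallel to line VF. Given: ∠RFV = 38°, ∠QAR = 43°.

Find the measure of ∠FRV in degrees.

∠FRV = 99°

1. ∠AQR = 38°  [AQ∥VF, corresponding at Q]
2. ∠ARQ = 99°  [△RAQ]
3. ∠FRV = 99°  [A on RV, Q on RF]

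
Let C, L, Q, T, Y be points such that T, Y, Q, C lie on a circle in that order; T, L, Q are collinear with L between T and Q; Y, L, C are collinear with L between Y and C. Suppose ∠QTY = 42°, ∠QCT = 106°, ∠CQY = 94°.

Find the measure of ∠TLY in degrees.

∠TLY = 108°

1. ∠QCY = 42°  [same arc YQ]
2. ∠QYT = 74°  [cyclic TYQC, opposite ∠Y+∠C]
3. ∠CYQ = 44°  [△YQC]
4. ∠TQY = 64°  [△TYQ]
5. ∠QLY = 72°  [△YLQ]
6. ∠TLY = 108°  [linear pair at L on TQ]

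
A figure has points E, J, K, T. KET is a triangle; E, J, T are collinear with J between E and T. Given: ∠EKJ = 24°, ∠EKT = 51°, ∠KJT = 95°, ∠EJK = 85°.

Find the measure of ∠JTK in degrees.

1. ∠JEK = 71°  [△KEJ]
2. ∠KET = 71°  [J on ray ET]
3. ∠ETK = 58°  [△KET]
4. ∠JTK = 58°  [J on ray TE]

∠JTK = 58°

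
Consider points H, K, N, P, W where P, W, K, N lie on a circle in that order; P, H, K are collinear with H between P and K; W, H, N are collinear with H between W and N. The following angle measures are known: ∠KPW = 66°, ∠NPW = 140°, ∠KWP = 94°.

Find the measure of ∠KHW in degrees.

1. ∠KNW = 66°  [same arc WK]
2. ∠PKW = 20°  [△PWK]
3. ∠NKW = 40°  [cyclic PWKN, opposite ∠P+∠K]
4. ∠KWN = 74°  [△WKN]
5. ∠KHW = 86°  [△WHK]

∠KHW = 86°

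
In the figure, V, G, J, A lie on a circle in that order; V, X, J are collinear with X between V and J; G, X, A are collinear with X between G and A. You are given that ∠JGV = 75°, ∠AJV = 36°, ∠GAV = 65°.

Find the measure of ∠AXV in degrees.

1. ∠JAV = 105°  [cyclic VGJA, opposite ∠G+∠A]
2. ∠AVJ = 39°  [△VJA]
3. ∠AXV = 76°  [△VXA]

∠AXV = 76°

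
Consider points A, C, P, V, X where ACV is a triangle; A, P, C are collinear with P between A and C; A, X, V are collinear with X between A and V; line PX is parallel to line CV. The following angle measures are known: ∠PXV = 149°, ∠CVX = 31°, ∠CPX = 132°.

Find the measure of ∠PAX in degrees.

1. ∠AXP = 31°  [linear pair at X on AV]
2. ∠APX = 48°  [linear pair at P on AC]
3. ∠PAX = 101°  [△APX]

∠PAX = 101°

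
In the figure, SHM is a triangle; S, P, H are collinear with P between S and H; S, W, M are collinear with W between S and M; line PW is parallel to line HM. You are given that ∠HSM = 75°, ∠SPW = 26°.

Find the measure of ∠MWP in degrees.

∠MWP = 101°

1. ∠PSW = 75°  [P on SH, W on SM]
2. ∠PWS = 79°  [△SPW]
3. ∠MWP = 101°  [linear pair at W on SM]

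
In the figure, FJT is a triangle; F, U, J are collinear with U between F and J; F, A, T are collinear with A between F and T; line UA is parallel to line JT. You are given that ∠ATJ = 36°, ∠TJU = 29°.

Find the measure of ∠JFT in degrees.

∠JFT = 115°

1. ∠FTJ = 36°  [A on ray TF]
2. ∠FJT = 29°  [U on ray JF]
3. ∠JFT = 115°  [△FJT]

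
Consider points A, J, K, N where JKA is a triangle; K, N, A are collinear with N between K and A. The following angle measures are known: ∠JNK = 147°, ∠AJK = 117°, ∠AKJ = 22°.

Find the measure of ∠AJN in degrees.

∠AJN = 106°

1. ∠ANJ = 33°  [linear pair at N on KA]
2. ∠JAK = 41°  [△JKA]
3. ∠JAN = 41°  [N on ray AK]
4. ∠AJN = 106°  [△JNA]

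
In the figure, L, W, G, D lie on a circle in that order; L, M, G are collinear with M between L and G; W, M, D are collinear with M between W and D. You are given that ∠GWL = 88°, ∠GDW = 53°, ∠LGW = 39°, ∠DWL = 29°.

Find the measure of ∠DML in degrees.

∠DML = 82°

1. ∠GDL = 92°  [cyclic LWGD, opposite ∠W+∠D]
2. ∠LDW = 39°  [same arc LW]
3. ∠DGL = 29°  [same arc LD]
4. ∠DLG = 59°  [△LGD]
5. ∠DML = 82°  [△LMD]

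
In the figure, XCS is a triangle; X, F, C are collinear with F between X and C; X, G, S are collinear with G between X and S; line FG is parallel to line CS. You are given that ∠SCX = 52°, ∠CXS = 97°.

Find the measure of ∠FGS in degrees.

1. ∠CSX = 31°  [△XCS]
2. ∠FGX = 31°  [FG∥CS, corresponding at G]
3. ∠FGS = 149°  [linear pair at G on XS]

∠FGS = 149°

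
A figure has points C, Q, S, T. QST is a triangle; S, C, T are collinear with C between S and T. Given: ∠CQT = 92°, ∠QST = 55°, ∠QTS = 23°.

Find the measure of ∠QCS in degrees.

∠QCS = 115°

1. ∠CTQ = 23°  [C on ray TS]
2. ∠QCT = 65°  [△QCT]
3. ∠QCS = 115°  [linear pair at C on ST]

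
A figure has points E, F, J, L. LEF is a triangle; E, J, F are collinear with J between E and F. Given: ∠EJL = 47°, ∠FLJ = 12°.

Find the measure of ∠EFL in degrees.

∠EFL = 35°

1. ∠FJL = 133°  [linear pair at J on EF]
2. ∠JFL = 35°  [△LJF]
3. ∠EFL = 35°  [J on ray FE]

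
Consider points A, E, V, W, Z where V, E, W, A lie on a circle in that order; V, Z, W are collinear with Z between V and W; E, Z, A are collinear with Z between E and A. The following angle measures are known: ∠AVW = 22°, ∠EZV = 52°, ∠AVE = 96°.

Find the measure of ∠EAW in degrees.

1. ∠AEW = 22°  [same arc WA]
2. ∠AWE = 84°  [cyclic VEWA, opposite ∠V+∠W]
3. ∠EAW = 74°  [△EWA]

∠EAW = 74°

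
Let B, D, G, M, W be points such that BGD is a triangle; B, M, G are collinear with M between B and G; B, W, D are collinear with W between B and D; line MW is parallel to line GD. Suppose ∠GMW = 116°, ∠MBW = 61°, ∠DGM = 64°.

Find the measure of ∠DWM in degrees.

∠DWM = 125°

1. ∠BMW = 64°  [linear pair at M on BG]
2. ∠BWM = 55°  [△BMW]
3. ∠DWM = 125°  [linear pair at W on BD]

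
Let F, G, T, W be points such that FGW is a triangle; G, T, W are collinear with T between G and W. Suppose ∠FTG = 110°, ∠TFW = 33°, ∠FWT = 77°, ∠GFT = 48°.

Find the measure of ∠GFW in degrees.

∠GFW = 81°

1. ∠FGT = 22°  [△FGT]
2. ∠FWG = 77°  [T on ray WG]
3. ∠FGW = 22°  [T on ray GW]
4. ∠GFW = 81°  [△FGW]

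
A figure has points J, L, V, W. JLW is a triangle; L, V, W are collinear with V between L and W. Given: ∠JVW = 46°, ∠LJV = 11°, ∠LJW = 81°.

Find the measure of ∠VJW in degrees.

∠VJW = 70°

1. ∠JVL = 134°  [linear pair at V on LW]
2. ∠JLV = 35°  [△JLV]
3. ∠JLW = 35°  [V on ray LW]
4. ∠JWL = 64°  [△JLW]
5. ∠JWV = 64°  [V on ray WL]
6. ∠VJW = 70°  [△JVW]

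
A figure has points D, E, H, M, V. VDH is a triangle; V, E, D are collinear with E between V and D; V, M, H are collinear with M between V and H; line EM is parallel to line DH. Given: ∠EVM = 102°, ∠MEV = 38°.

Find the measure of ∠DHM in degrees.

∠DHM = 40°

1. ∠EMV = 40°  [△VEM]
2. ∠EMH = 140°  [linear pair at M on VH]
3. ∠DHM = 40°  [EM∥DH, co-interior at H–M]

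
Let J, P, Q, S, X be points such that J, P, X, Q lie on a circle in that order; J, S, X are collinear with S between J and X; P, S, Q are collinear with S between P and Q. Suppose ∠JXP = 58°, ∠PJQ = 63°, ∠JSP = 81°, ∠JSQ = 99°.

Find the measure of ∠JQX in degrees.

1. ∠JQP = 58°  [same arc JP]
2. ∠JPQ = 59°  [△JPQ]
3. ∠QJX = 23°  [△JSQ]
4. ∠JXQ = 59°  [same arc JQ]
5. ∠JQX = 98°  [△JXQ]

∠JQX = 98°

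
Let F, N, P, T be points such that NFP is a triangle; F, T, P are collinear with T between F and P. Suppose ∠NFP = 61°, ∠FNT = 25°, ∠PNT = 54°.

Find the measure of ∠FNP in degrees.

∠FNP = 79°

1. ∠NFT = 61°  [T on ray FP]
2. ∠FTN = 94°  [△NFT]
3. ∠NTP = 86°  [linear pair at T on FP]
4. ∠NPT = 40°  [△NTP]
5. ∠FPN = 40°  [T on ray PF]
6. ∠FNP = 79°  [△NFP]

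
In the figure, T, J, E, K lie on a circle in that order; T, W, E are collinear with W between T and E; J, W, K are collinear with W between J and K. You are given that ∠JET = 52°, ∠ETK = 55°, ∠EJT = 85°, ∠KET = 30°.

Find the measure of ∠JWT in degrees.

∠JWT = 107°

1. ∠ETJ = 43°  [△TJE]
2. ∠KJT = 30°  [same arc TK]
3. ∠JWT = 107°  [△TWJ]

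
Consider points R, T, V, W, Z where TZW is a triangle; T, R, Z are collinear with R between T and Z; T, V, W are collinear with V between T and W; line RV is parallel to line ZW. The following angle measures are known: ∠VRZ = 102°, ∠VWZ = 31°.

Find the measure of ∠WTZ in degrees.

1. ∠TRV = 78°  [linear pair at R on TZ]
2. ∠TWZ = 31°  [V on ray WT]
3. ∠TZW = 78°  [RV∥ZW, corresponding at R]
4. ∠WTZ = 71°  [△TZW]

∠WTZ = 71°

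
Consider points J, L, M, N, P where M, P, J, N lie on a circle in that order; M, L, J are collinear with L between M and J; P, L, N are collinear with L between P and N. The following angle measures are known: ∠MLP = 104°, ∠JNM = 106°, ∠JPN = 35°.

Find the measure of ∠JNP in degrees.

1. ∠JLP = 76°  [linear pair at L on MJ]
2. ∠JPM = 74°  [cyclic MPJN, opposite ∠P+∠N]
3. ∠MJP = 69°  [△PLJ]
4. ∠JMP = 37°  [△MPJ]
5. ∠JNP = 37°  [same arc PJ]

∠JNP = 37°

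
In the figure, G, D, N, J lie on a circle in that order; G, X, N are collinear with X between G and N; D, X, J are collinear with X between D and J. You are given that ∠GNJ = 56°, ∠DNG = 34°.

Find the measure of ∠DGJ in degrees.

1. ∠GDJ = 56°  [same arc GJ]
2. ∠DJG = 34°  [same arc GD]
3. ∠DGJ = 90°  [△GDJ]

∠DGJ = 90°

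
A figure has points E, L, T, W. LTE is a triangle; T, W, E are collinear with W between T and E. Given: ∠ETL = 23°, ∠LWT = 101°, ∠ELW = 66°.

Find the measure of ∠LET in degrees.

1. ∠EWL = 79°  [linear pair at W on TE]
2. ∠LEW = 35°  [△LWE]
3. ∠LET = 35°  [W on ray ET]

∠LET = 35°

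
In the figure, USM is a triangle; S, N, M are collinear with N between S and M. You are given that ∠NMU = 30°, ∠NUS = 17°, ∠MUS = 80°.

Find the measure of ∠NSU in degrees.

1. ∠SMU = 30°  [N on ray MS]
2. ∠MSU = 70°  [△USM]
3. ∠NSU = 70°  [N on ray SM]

∠NSU = 70°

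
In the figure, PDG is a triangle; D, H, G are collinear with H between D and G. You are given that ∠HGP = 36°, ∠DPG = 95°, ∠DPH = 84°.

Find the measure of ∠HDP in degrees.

∠HDP = 49°

1. ∠DGP = 36°  [H on ray GD]
2. ∠GDP = 49°  [△PDG]
3. ∠HDP = 49°  [H on ray DG]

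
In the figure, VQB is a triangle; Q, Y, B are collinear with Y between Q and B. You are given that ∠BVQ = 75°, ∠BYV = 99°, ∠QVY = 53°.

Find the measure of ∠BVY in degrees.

1. ∠QYV = 81°  [linear pair at Y on QB]
2. ∠VQY = 46°  [△VQY]
3. ∠BQV = 46°  [Y on ray QB]
4. ∠QBV = 59°  [△VQB]
5. ∠VBY = 59°  [Y on ray BQ]
6. ∠BVY = 22°  [△VYB]

∠BVY = 22°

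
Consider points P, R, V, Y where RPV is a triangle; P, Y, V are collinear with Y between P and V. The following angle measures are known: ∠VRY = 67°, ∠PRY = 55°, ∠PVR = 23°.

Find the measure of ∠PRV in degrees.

1. ∠RVY = 23°  [Y on ray VP]
2. ∠RYV = 90°  [△RYV]
3. ∠PYR = 90°  [linear pair at Y on PV]
4. ∠RPY = 35°  [△RPY]
5. ∠RPV = 35°  [Y on ray PV]
6. ∠PRV = 122°  [△RPV]

∠PRV = 122°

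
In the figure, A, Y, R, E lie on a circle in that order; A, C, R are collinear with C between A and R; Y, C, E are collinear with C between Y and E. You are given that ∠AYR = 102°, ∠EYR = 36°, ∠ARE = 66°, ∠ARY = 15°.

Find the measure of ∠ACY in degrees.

∠ACY = 51°

1. ∠RAY = 63°  [△AYR]
2. ∠AYE = 66°  [same arc AE]
3. ∠ACY = 51°  [△ACY]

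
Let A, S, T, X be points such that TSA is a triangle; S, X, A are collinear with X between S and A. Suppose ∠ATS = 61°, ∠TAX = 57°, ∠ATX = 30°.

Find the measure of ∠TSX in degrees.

∠TSX = 62°

1. ∠SAT = 57°  [X on ray AS]
2. ∠AST = 62°  [△TSA]
3. ∠TSX = 62°  [X on ray SA]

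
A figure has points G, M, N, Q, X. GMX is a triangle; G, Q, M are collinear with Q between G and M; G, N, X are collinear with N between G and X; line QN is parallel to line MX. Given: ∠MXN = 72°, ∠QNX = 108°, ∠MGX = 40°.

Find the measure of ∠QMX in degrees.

1. ∠GXM = 72°  [N on ray XG]
2. ∠GMX = 68°  [△GMX]
3. ∠QMX = 68°  [Q on ray MG]

∠QMX = 68°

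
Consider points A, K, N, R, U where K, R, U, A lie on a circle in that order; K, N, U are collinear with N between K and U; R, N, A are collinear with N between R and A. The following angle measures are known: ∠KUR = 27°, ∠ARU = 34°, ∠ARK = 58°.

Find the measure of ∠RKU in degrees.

∠RKU = 61°

1. ∠RNU = 119°  [△RNU]
2. ∠KNR = 61°  [linear pair at N on KU]
3. ∠RKU = 61°  [△KNR]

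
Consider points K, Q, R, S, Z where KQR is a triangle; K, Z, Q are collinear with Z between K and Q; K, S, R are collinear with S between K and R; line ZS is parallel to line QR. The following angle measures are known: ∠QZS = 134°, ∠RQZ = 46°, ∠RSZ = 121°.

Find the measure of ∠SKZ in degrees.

1. ∠KZS = 46°  [linear pair at Z on KQ]
2. ∠KSZ = 59°  [linear pair at S on KR]
3. ∠SKZ = 75°  [△KZS]

∠SKZ = 75°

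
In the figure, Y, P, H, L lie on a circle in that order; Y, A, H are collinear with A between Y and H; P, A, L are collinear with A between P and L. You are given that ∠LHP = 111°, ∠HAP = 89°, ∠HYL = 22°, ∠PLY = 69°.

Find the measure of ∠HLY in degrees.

1. ∠LYP = 69°  [cyclic YPHL, opposite ∠Y+∠H]
2. ∠PAY = 91°  [linear pair at A on YH]
3. ∠PHY = 69°  [same arc YP]
4. ∠LPY = 42°  [△YPL]
5. ∠HYP = 47°  [△YAP]
6. ∠HPY = 64°  [△YPH]
7. ∠HLY = 116°  [cyclic YPHL, opposite ∠P+∠L]

∠HLY = 116°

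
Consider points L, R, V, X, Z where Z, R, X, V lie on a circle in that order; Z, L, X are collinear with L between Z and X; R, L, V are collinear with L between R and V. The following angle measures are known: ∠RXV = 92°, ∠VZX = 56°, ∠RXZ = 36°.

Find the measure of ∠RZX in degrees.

∠RZX = 32°

1. ∠RZV = 88°  [cyclic ZRXV, opposite ∠Z+∠X]
2. ∠VRX = 56°  [same arc XV]
3. ∠RVZ = 36°  [same arc ZR]
4. ∠RLX = 88°  [△RLX]
5. ∠VRZ = 56°  [△ZRV]
6. ∠RLZ = 92°  [linear pair at L on ZX]
7. ∠RZX = 32°  [△ZLR]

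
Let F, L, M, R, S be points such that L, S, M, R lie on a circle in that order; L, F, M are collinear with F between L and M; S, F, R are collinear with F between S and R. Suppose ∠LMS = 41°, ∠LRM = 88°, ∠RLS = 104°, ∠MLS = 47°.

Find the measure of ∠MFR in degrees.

∠MFR = 98°

1. ∠LRS = 41°  [same arc LS]
2. ∠LSR = 35°  [△LSR]
3. ∠MRS = 47°  [same arc SM]
4. ∠LMR = 35°  [same arc LR]
5. ∠MFR = 98°  [△MFR]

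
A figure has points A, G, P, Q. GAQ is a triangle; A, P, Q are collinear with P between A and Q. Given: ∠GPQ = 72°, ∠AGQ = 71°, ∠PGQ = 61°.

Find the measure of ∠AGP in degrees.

∠AGP = 10°

1. ∠GQP = 47°  [△GPQ]
2. ∠APG = 108°  [linear pair at P on AQ]
3. ∠AQG = 47°  [P on ray QA]
4. ∠GAQ = 62°  [△GAQ]
5. ∠GAP = 62°  [P on ray AQ]
6. ∠AGP = 10°  [△GAP]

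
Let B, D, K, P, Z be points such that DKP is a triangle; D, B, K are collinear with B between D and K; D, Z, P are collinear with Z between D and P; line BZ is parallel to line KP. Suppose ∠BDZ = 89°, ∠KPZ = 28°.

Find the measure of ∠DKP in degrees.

1. ∠KDP = 89°  [B on DK, Z on DP]
2. ∠DPK = 28°  [Z on ray PD]
3. ∠DKP = 63°  [△DKP]

∠DKP = 63°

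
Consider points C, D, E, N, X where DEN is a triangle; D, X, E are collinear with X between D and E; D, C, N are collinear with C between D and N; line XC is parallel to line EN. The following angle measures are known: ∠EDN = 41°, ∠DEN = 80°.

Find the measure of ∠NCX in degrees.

1. ∠DNE = 59°  [△DEN]
2. ∠DCX = 59°  [XC∥EN, corresponding at C]
3. ∠NCX = 121°  [linear pair at C on DN]

∠NCX = 121°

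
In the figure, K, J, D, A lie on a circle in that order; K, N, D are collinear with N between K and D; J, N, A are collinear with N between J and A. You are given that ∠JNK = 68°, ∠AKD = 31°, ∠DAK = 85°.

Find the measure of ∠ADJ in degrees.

1. ∠AND = 68°  [vertical angles at N]
2. ∠AJD = 31°  [same arc DA]
3. ∠ADK = 64°  [△KDA]
4. ∠DAJ = 48°  [△DNA]
5. ∠ADJ = 101°  [△JDA]

∠ADJ = 101°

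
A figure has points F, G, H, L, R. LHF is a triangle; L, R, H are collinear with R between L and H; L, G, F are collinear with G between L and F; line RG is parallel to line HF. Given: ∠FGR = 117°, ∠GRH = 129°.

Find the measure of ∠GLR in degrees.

1. ∠LGR = 63°  [linear pair at G on LF]
2. ∠GRL = 51°  [linear pair at R on LH]
3. ∠GLR = 66°  [△LRG]

∠GLR = 66°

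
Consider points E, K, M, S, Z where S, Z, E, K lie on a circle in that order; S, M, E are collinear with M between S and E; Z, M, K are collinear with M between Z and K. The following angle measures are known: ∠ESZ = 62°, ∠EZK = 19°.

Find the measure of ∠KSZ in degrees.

1. ∠EKZ = 62°  [same arc ZE]
2. ∠KEZ = 99°  [△ZEK]
3. ∠KSZ = 81°  [cyclic SZEK, opposite ∠S+∠E]

∠KSZ = 81°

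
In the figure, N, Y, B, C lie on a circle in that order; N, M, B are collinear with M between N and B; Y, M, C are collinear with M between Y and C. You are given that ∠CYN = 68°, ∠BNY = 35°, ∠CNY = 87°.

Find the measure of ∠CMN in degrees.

∠CMN = 103°

1. ∠CBN = 68°  [same arc NC]
2. ∠BCY = 35°  [same arc YB]
3. ∠BMC = 77°  [△BMC]
4. ∠CMN = 103°  [linear pair at M on NB]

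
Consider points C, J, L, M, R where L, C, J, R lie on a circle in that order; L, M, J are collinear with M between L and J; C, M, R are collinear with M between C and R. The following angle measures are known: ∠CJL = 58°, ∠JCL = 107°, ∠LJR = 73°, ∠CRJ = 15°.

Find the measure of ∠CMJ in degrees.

∠CMJ = 88°

1. ∠CRL = 58°  [same arc LC]
2. ∠JRL = 73°  [cyclic LCJR, opposite ∠C+∠R]
3. ∠JLR = 34°  [△LJR]
4. ∠LMR = 88°  [△LMR]
5. ∠CMJ = 88°  [vertical angles at M]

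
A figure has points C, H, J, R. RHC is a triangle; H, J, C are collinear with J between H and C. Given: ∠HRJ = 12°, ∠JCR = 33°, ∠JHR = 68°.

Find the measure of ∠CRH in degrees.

1. ∠HCR = 33°  [J on ray CH]
2. ∠CHR = 68°  [J on ray HC]
3. ∠CRH = 79°  [△RHC]

∠CRH = 79°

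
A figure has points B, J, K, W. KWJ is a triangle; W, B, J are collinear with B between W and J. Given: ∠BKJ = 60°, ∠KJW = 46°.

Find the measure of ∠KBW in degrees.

∠KBW = 106°

1. ∠BJK = 46°  [B on ray JW]
2. ∠JBK = 74°  [△KBJ]
3. ∠KBW = 106°  [linear pair at B on WJ]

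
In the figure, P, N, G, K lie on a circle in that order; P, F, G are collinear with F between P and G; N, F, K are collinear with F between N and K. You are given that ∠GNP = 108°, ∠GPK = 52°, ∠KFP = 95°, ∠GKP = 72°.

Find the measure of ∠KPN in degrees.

∠KPN = 91°

1. ∠KGP = 56°  [△PGK]
2. ∠NKP = 33°  [△PFK]
3. ∠KNP = 56°  [same arc PK]
4. ∠KPN = 91°  [△PNK]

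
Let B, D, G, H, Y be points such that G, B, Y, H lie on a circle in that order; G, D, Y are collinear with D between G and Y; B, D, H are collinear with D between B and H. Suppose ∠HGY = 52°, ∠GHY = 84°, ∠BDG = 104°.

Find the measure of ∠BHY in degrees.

1. ∠GYH = 44°  [△GYH]
2. ∠HDY = 104°  [vertical angles at D]
3. ∠BHY = 32°  [△YDH]

∠BHY = 32°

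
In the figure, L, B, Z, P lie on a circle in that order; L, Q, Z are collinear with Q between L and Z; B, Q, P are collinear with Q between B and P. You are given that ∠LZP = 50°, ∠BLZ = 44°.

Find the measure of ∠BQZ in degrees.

1. ∠LBP = 50°  [same arc LP]
2. ∠BQL = 86°  [△LQB]
3. ∠BQZ = 94°  [linear pair at Q on LZ]

∠BQZ = 94°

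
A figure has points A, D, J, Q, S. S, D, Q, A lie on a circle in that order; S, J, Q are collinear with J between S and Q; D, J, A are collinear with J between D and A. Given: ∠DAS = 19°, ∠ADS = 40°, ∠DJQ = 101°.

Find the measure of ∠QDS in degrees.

1. ∠DQS = 19°  [same arc SD]
2. ∠DJS = 79°  [linear pair at J on SQ]
3. ∠DSQ = 61°  [△SJD]
4. ∠QDS = 100°  [△SDQ]

∠QDS = 100°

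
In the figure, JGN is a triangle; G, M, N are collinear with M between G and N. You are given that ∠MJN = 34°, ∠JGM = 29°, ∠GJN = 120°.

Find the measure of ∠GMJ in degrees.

1. ∠JGN = 29°  [M on ray GN]
2. ∠GNJ = 31°  [△JGN]
3. ∠JNM = 31°  [M on ray NG]
4. ∠JMN = 115°  [△JMN]
5. ∠GMJ = 65°  [linear pair at M on GN]

∠GMJ = 65°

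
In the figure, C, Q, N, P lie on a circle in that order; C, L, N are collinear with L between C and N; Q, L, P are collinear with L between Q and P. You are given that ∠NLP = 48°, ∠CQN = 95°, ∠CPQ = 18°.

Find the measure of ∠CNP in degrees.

∠CNP = 65°

1. ∠CLP = 132°  [linear pair at L on CN]
2. ∠CPN = 85°  [cyclic CQNP, opposite ∠Q+∠P]
3. ∠NCP = 30°  [△CLP]
4. ∠CNP = 65°  [△CNP]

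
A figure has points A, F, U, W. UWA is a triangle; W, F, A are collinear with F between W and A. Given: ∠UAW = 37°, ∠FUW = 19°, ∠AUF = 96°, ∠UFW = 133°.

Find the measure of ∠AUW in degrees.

∠AUW = 115°

1. ∠FWU = 28°  [△UWF]
2. ∠AWU = 28°  [F on ray WA]
3. ∠AUW = 115°  [△UWA]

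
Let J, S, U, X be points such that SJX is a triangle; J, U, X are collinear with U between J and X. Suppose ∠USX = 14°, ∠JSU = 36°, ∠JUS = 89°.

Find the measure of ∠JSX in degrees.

1. ∠SJU = 55°  [△SJU]
2. ∠SUX = 91°  [linear pair at U on JX]
3. ∠SJX = 55°  [U on ray JX]
4. ∠SXU = 75°  [△SUX]
5. ∠JXS = 75°  [U on ray XJ]
6. ∠JSX = 50°  [△SJX]

∠JSX = 50°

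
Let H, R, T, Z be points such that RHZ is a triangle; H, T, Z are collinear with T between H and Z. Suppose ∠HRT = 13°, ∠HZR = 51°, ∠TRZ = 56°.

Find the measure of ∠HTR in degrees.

∠HTR = 107°

1. ∠RZT = 51°  [T on ray ZH]
2. ∠RTZ = 73°  [△RTZ]
3. ∠HTR = 107°  [linear pair at T on HZ]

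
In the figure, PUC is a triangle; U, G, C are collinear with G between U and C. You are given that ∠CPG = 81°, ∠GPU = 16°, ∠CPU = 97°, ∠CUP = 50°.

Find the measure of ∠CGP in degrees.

1. ∠PCU = 33°  [△PUC]
2. ∠GCP = 33°  [G on ray CU]
3. ∠CGP = 66°  [△PGC]

∠CGP = 66°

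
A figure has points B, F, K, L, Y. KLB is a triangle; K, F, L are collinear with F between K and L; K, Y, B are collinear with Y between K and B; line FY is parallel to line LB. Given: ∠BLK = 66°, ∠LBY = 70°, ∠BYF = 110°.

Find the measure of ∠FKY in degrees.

∠FKY = 44°

1. ∠KFY = 66°  [FY∥LB, corresponding at F]
2. ∠FYK = 70°  [linear pair at Y on KB]
3. ∠FKY = 44°  [△KFY]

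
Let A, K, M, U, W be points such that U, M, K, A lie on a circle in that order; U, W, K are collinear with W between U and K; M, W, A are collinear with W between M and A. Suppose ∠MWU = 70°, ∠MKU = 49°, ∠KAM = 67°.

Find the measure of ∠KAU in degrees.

1. ∠AWK = 70°  [vertical angles at W]
2. ∠MAU = 49°  [same arc UM]
3. ∠AKU = 43°  [△KWA]
4. ∠AWU = 110°  [linear pair at W on UK]
5. ∠AUK = 21°  [△UWA]
6. ∠KAU = 116°  [△UKA]

∠KAU = 116°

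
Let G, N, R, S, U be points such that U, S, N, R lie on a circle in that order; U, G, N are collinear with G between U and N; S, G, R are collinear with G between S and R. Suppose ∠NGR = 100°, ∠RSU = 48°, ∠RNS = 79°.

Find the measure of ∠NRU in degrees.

1. ∠RGU = 80°  [linear pair at G on UN]
2. ∠RNU = 48°  [same arc UR]
3. ∠RUS = 101°  [cyclic USNR, opposite ∠U+∠N]
4. ∠SRU = 31°  [△USR]
5. ∠NUR = 69°  [△UGR]
6. ∠NRU = 63°  [△UNR]

∠NRU = 63°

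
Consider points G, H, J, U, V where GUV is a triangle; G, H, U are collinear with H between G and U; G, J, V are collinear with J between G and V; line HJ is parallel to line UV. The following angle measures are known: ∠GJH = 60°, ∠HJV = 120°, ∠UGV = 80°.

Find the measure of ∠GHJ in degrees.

∠GHJ = 40°

1. ∠GVU = 60°  [HJ∥UV, corresponding at J]
2. ∠GUV = 40°  [△GUV]
3. ∠GHJ = 40°  [HJ∥UV, corresponding at H]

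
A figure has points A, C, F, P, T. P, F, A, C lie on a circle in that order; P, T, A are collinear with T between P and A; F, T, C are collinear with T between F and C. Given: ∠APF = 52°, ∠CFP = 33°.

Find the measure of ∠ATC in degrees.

1. ∠ACF = 52°  [same arc FA]
2. ∠CAP = 33°  [same arc PC]
3. ∠ATC = 95°  [△ATC]

∠ATC = 95°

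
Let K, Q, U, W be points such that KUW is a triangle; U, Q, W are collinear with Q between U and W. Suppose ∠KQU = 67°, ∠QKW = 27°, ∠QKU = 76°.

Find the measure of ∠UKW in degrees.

1. ∠KUQ = 37°  [△KUQ]
2. ∠KQW = 113°  [linear pair at Q on UW]
3. ∠KWQ = 40°  [△KQW]
4. ∠KUW = 37°  [Q on ray UW]
5. ∠KWU = 40°  [Q on ray WU]
6. ∠UKW = 103°  [△KUW]

∠UKW = 103°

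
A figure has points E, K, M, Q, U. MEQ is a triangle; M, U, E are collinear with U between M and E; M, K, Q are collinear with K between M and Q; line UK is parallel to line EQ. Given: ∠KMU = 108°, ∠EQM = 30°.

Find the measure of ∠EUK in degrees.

1. ∠EMQ = 108°  [U on ME, K on MQ]
2. ∠MEQ = 42°  [△MEQ]
3. ∠KUM = 42°  [UK∥EQ, corresponding at U]
4. ∠EUK = 138°  [linear pair at U on ME]

∠EUK = 138°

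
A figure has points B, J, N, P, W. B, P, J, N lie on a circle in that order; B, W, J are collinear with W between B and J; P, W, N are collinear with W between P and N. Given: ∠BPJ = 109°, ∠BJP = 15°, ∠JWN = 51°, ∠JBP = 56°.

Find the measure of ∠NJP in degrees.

1. ∠BNP = 15°  [same arc BP]
2. ∠BWP = 51°  [vertical angles at W]
3. ∠BPN = 73°  [△BWP]
4. ∠NBP = 92°  [△BPN]
5. ∠NJP = 88°  [cyclic BPJN, opposite ∠B+∠J]

∠NJP = 88°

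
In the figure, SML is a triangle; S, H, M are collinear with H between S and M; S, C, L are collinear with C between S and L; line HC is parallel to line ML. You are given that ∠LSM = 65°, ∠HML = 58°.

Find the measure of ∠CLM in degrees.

∠CLM = 57°

1. ∠LMS = 58°  [H on ray MS]
2. ∠MLS = 57°  [△SML]
3. ∠CLM = 57°  [C on ray LS]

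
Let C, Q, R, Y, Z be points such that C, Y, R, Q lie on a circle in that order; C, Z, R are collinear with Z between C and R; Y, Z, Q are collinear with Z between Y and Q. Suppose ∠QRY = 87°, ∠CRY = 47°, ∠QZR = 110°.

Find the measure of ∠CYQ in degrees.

∠CYQ = 40°

1. ∠QCY = 93°  [cyclic CYRQ, opposite ∠C+∠R]
2. ∠CQY = 47°  [same arc CY]
3. ∠CYQ = 40°  [△CYQ]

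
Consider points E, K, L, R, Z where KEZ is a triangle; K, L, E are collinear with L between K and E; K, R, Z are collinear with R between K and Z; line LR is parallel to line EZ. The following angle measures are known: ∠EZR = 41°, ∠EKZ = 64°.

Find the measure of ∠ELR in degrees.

1. ∠EZK = 41°  [R on ray ZK]
2. ∠KEZ = 75°  [△KEZ]
3. ∠KLR = 75°  [LR∥EZ, corresponding at L]
4. ∠ELR = 105°  [linear pair at L on KE]

∠ELR = 105°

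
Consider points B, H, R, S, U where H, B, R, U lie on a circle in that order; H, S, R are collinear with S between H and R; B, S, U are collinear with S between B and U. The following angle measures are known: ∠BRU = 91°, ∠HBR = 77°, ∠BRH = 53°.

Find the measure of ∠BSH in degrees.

∠BSH = 92°

1. ∠BHU = 89°  [cyclic HBRU, opposite ∠H+∠R]
2. ∠BHR = 50°  [△HBR]
3. ∠BUH = 53°  [same arc HB]
4. ∠HBU = 38°  [△HBU]
5. ∠BSH = 92°  [△HSB]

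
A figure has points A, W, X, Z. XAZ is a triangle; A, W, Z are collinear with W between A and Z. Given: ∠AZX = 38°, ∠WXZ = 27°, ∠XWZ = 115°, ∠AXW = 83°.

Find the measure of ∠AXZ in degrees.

1. ∠AWX = 65°  [linear pair at W on AZ]
2. ∠WAX = 32°  [△XAW]
3. ∠XAZ = 32°  [W on ray AZ]
4. ∠AXZ = 110°  [△XAZ]

∠AXZ = 110°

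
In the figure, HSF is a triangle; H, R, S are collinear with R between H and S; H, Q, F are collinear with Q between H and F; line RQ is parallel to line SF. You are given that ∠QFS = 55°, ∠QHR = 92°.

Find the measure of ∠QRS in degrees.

∠QRS = 147°

1. ∠HFS = 55°  [Q on ray FH]
2. ∠FHS = 92°  [R on HS, Q on HF]
3. ∠FSH = 33°  [△HSF]
4. ∠HRQ = 33°  [RQ∥SF, corresponding at R]
5. ∠QRS = 147°  [linear pair at R on HS]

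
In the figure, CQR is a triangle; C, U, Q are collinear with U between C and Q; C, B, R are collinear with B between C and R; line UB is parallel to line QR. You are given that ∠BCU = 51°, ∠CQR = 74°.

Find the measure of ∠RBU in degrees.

∠RBU = 125°

1. ∠QCR = 51°  [U on CQ, B on CR]
2. ∠CRQ = 55°  [△CQR]
3. ∠CBU = 55°  [UB∥QR, corresponding at B]
4. ∠RBU = 125°  [linear pair at B on CR]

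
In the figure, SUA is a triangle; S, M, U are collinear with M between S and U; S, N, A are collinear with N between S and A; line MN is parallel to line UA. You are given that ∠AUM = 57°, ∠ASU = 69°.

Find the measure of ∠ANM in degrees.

∠ANM = 126°

1. ∠AUS = 57°  [M on ray US]
2. ∠SAU = 54°  [△SUA]
3. ∠MNS = 54°  [MN∥UA, corresponding at N]
4. ∠ANM = 126°  [linear pair at N on SA]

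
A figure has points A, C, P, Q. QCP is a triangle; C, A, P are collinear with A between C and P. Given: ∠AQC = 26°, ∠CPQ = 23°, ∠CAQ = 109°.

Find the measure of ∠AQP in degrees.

1. ∠APQ = 23°  [A on ray PC]
2. ∠PAQ = 71°  [linear pair at A on CP]
3. ∠AQP = 86°  [△QAP]

∠AQP = 86°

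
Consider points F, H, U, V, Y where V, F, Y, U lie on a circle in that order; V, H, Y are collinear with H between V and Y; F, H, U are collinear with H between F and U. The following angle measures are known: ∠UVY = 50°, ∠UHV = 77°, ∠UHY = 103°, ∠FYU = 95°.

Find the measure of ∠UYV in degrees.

1. ∠UFY = 50°  [same arc YU]
2. ∠FUY = 35°  [△FYU]
3. ∠UYV = 42°  [△YHU]

∠UYV = 42°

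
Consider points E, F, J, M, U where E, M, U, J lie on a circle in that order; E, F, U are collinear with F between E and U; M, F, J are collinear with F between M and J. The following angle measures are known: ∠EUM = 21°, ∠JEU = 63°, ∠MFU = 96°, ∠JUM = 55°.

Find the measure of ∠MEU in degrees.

1. ∠EJM = 21°  [same arc EM]
2. ∠EFM = 84°  [linear pair at F on EU]
3. ∠JEM = 125°  [cyclic EMUJ, opposite ∠E+∠U]
4. ∠EMJ = 34°  [△EMJ]
5. ∠MEU = 62°  [△EFM]

∠MEU = 62°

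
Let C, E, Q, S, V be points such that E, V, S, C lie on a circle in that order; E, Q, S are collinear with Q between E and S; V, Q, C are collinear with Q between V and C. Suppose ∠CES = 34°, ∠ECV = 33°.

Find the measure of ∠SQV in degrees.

1. ∠CVS = 34°  [same arc SC]
2. ∠ESV = 33°  [same arc EV]
3. ∠SQV = 113°  [△VQS]

∠SQV = 113°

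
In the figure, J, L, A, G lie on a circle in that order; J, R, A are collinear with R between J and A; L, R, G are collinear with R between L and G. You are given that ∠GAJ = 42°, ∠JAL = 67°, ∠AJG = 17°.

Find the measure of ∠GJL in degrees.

1. ∠GLJ = 42°  [same arc JG]
2. ∠JGL = 67°  [same arc JL]
3. ∠GJL = 71°  [△JLG]

∠GJL = 71°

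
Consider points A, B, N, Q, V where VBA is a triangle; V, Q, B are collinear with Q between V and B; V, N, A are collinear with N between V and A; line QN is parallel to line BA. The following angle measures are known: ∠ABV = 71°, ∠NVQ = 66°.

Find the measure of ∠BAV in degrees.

1. ∠NQV = 71°  [QN∥BA, corresponding at Q]
2. ∠QNV = 43°  [△VQN]
3. ∠BAV = 43°  [QN∥BA, corresponding at N]

∠BAV = 43°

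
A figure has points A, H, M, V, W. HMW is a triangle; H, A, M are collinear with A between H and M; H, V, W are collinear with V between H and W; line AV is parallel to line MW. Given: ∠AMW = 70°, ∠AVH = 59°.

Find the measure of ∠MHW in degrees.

1. ∠HMW = 70°  [A on ray MH]
2. ∠HWM = 59°  [AV∥MW, corresponding at V]
3. ∠MHW = 51°  [△HMW]

∠MHW = 51°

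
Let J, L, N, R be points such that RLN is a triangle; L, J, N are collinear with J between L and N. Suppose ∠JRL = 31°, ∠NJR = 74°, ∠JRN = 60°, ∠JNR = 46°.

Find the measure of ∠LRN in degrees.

∠LRN = 91°

1. ∠LJR = 106°  [linear pair at J on LN]
2. ∠LNR = 46°  [J on ray NL]
3. ∠JLR = 43°  [△RLJ]
4. ∠NLR = 43°  [J on ray LN]
5. ∠LRN = 91°  [△RLN]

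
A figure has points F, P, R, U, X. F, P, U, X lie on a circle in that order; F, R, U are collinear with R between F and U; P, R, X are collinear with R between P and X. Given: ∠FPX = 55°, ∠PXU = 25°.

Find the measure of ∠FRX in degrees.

∠FRX = 80°

1. ∠FUX = 55°  [same arc FX]
2. ∠URX = 100°  [△URX]
3. ∠FRX = 80°  [linear pair at R on FU]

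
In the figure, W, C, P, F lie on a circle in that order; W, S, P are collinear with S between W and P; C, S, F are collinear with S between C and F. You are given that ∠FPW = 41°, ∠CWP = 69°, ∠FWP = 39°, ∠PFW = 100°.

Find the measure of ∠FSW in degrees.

∠FSW = 110°

1. ∠CFP = 69°  [same arc CP]
2. ∠FSP = 70°  [△PSF]
3. ∠FSW = 110°  [linear pair at S on WP]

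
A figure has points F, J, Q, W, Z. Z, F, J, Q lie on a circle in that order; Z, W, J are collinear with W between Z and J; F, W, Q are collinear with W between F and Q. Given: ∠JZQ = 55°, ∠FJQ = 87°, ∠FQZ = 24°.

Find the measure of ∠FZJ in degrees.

1. ∠JFQ = 55°  [same arc JQ]
2. ∠FQJ = 38°  [△FJQ]
3. ∠FZJ = 38°  [same arc FJ]

∠FZJ = 38°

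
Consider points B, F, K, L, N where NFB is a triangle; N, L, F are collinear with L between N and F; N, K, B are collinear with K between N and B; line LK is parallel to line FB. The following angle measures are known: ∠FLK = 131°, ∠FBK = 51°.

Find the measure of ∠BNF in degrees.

∠BNF = 80°

1. ∠KLN = 49°  [linear pair at L on NF]
2. ∠FBN = 51°  [K on ray BN]
3. ∠BFN = 49°  [LK∥FB, corresponding at L]
4. ∠BNF = 80°  [△NFB]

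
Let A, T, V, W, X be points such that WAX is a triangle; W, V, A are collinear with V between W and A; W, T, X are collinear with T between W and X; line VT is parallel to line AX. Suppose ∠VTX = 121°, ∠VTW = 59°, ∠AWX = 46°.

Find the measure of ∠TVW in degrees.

1. ∠AXW = 59°  [VT∥AX, corresponding at T]
2. ∠WAX = 75°  [△WAX]
3. ∠TVW = 75°  [VT∥AX, corresponding at V]

∠TVW = 75°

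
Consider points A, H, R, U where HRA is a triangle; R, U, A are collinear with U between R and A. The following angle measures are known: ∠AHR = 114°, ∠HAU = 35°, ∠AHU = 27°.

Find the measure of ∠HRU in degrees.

∠HRU = 31°

1. ∠HAR = 35°  [U on ray AR]
2. ∠ARH = 31°  [△HRA]
3. ∠HRU = 31°  [U on ray RA]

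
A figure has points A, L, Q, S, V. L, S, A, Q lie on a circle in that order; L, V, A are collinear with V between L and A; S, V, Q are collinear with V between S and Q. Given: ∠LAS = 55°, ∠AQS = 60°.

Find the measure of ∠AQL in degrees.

1. ∠ALS = 60°  [same arc SA]
2. ∠ASL = 65°  [△LSA]
3. ∠AQL = 115°  [cyclic LSAQ, opposite ∠S+∠Q]

∠AQL = 115°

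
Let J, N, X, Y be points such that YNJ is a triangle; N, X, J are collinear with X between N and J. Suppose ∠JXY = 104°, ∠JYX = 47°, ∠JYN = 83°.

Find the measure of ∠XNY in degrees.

1. ∠XJY = 29°  [△YXJ]
2. ∠NJY = 29°  [X on ray JN]
3. ∠JNY = 68°  [△YNJ]
4. ∠XNY = 68°  [X on ray NJ]

∠XNY = 68°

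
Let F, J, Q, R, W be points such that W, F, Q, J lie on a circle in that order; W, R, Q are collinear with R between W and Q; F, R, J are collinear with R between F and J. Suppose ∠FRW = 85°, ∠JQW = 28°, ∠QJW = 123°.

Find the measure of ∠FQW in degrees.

∠FQW = 56°

1. ∠JFW = 28°  [same arc WJ]
2. ∠QFW = 57°  [cyclic WFQJ, opposite ∠F+∠J]
3. ∠FWQ = 67°  [△WRF]
4. ∠FQW = 56°  [△WFQ]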